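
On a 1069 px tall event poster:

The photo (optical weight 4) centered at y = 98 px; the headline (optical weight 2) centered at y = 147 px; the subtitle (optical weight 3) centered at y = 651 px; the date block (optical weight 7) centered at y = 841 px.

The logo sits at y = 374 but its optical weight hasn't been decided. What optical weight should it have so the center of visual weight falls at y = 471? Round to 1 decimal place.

Existing Σw = 16 (4 + 2 + 3 + 7); existing moment 4·98 + 2·147 + 3·651 + 7·841 = 8526.
Balance at y = 471 requires (8526 + w·374) / (16 + w) = 471.
So w = (471·16 − 8526)/(374 − 471) = -990/-97 ≈ 10.21.

w ≈ 10.2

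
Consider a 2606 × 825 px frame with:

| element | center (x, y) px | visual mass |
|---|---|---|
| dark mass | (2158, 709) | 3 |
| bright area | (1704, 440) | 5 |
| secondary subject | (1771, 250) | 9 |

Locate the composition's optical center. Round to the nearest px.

(1820, 387)

Weights sum to 3 + 5 + 9 = 17.
x: (3·2158 + 5·1704 + 9·1771) / 17 = 30933 / 17 ≈ 1819.59
y: (3·709 + 5·440 + 9·250) / 17 = 6577 / 17 ≈ 386.88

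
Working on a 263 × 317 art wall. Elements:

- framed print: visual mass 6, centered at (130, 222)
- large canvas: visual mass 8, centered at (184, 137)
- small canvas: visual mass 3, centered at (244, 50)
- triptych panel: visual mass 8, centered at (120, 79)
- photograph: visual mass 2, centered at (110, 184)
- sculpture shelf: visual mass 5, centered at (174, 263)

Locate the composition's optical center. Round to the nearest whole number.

(157, 153)

Total weight = 6 + 8 + 3 + 8 + 2 + 5 = 32.
Σw·x = 6·130 + 8·184 + 3·244 + 8·120 + 2·110 + 5·174 = 5034, so x̄ = 5034/32 ≈ 157.31.
Σw·y = 6·222 + 8·137 + 3·50 + 8·79 + 2·184 + 5·263 = 4893, so ȳ = 4893/32 ≈ 152.91.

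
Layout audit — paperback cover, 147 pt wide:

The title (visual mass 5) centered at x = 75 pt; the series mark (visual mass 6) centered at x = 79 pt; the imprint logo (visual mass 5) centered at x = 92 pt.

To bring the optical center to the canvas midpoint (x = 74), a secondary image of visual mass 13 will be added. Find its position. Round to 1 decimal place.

x ≈ 64.4

With the secondary image, Σw becomes 5 + 6 + 5 + 13 = 29.
x: need Σw·x = 29·74 = 2146. Existing = 5·75 + 6·79 + 5·92 = 1309. Remainder 837 / 13 ≈ 64.38.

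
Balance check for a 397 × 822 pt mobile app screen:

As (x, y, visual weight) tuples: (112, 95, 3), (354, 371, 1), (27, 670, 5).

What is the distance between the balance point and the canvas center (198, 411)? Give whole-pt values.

≈ 112 pt

Σw = 3 + 1 + 5 = 9.
x: (3·112 + 1·354 + 5·27) / 9 = 825 / 9 ≈ 91.67
y: (3·95 + 1·371 + 5·670) / 9 = 4006 / 9 ≈ 445.11
Relative to (198, 411): Δ = (-106.33, 34.11); |Δ| = √(-106.33² + 34.11²) ≈ 111.67.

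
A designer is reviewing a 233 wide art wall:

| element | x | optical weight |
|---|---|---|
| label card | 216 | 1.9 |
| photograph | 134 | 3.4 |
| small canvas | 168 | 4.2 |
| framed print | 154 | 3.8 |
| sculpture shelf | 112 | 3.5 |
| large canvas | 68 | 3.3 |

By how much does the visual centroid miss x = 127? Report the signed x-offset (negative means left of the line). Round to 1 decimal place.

Weights sum to 1.9 + 3.4 + 4.2 + 3.8 + 3.5 + 3.3 = 20.1.
x: moment 2773.2 / weight 20.1 ≈ 137.97
Offset from x = 127: 137.97 − 127 ≈ 10.97.

≈ 11.0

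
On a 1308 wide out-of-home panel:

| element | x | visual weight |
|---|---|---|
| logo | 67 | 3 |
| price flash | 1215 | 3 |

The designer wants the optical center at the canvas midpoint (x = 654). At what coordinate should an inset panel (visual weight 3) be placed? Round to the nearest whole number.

With the inset panel, Σw becomes 3 + 3 + 3 = 9.
Along x: (3846 + 3·x) / 9 = 654 (existing moment 3·67 + 3·1215 = 3846) ⇒ x = (5886 − 3846) / 3 ≈ 680.00.

x ≈ 680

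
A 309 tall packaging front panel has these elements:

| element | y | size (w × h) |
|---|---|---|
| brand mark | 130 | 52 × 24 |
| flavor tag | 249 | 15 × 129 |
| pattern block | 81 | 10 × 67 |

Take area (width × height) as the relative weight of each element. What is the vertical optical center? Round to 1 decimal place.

y ≈ 181.2

Areas: brand mark 52·24 = 1248, flavor tag 15·129 = 1935, pattern block 10·67 = 670. Total weight = 3853.
Σw·y = 1248·130 + 1935·249 + 670·81 = 698325, so ȳ = 698325/3853 ≈ 181.24.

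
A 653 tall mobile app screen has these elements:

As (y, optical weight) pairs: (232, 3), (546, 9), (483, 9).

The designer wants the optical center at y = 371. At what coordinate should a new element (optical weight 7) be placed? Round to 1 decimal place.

New total weight: (3 + 9 + 9) + 7 = 28.
y: target moment 28×371 = 10388; current 3·232 + 9·546 + 9·483 = 9957; the new element supplies 431, so y = 431/7 ≈ 61.57.

y ≈ 61.6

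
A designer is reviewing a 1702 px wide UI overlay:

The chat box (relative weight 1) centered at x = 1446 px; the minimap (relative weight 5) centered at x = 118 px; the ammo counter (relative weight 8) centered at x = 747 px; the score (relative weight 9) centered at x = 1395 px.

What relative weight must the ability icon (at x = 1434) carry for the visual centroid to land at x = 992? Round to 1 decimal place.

w ≈ 5.1

Fixed elements: Σw = 1 + 5 + 8 + 9 = 23, Σw·x = 1·1446 + 5·118 + 8·747 + 9·1395 = 20567.
For the centroid to hit 992: (20567 + w·1434) / (23 + w) = 992.
Solving: w = (992·23 − 20567) / (1434 − 992) = 2249 / 442 ≈ 5.09.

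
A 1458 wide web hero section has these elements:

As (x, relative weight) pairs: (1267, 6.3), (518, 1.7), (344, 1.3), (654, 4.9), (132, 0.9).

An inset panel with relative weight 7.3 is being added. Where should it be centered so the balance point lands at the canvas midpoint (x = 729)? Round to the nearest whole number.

With the inset panel, Σw becomes 6.3 + 1.7 + 1.3 + 4.9 + 0.9 + 7.3 = 22.4.
x: need Σw·x = 22.4·729 = 16329.6. Existing = 6.3·1267 + 1.7·518 + 1.3·344 + 4.9·654 + 0.9·132 = 12633.3. Remainder 3696.3 / 7.3 ≈ 506.34.

x ≈ 506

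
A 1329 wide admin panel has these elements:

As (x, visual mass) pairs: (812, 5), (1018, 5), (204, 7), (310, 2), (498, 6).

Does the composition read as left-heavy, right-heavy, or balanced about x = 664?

left-heavy

Σw = 5 + 5 + 7 + 2 + 6 = 25.
x-moment: 5·812 + 5·1018 + 7·204 + 2·310 + 6·498 = 14186; centroid 14186/25 ≈ 567.44.
Since 567.4 is left of 664, the composition reads left-heavy.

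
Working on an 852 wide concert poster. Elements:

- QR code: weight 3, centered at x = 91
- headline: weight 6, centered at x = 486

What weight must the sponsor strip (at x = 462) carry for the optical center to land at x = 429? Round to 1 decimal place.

Fixed elements: Σw = 3 + 6 = 9, Σw·x = 3·91 + 6·486 = 3189.
For the centroid to hit 429: (3189 + w·462) / (9 + w) = 429.
Rearranging, w·(462 − 429) = 429·9 − 3189 = 672, so w ≈ 672/33 = 20.36.

w ≈ 20.4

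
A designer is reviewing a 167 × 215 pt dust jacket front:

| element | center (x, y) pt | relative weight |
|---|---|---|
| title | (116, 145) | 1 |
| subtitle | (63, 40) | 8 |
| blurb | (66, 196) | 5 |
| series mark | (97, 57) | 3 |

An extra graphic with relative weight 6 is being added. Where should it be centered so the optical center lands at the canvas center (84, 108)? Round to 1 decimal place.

(115.2, 144.7)

With the extra graphic, Σw becomes 1 + 8 + 5 + 3 + 6 = 23.
x: target moment 23×84 = 1932; current 1·116 + 8·63 + 5·66 + 3·97 = 1241; the extra graphic supplies 691, so x = 691/6 ≈ 115.17.
y: target moment 23×108 = 2484; current 1·145 + 8·40 + 5·196 + 3·57 = 1616; the extra graphic supplies 868, so y = 868/6 ≈ 144.67.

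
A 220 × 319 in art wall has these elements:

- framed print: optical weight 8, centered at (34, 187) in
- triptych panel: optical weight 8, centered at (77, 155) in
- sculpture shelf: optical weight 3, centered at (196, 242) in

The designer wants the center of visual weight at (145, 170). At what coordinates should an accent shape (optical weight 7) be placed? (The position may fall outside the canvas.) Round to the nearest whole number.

(328, 137)

After adding the accent shape, total weight = 8 + 8 + 3 + 7 = 26.
Along x: (1476 + 7·x) / 26 = 145 (existing moment 8·34 + 8·77 + 3·196 = 1476) ⇒ x = (3770 − 1476) / 7 ≈ 327.71.
Along y: (3462 + 7·y) / 26 = 170 (existing moment 8·187 + 8·155 + 3·242 = 3462) ⇒ y = (4420 − 3462) / 7 ≈ 136.86.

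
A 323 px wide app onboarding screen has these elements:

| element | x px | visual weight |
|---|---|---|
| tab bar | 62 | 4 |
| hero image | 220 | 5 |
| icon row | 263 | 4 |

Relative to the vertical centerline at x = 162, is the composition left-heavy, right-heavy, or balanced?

Σw = 4 + 5 + 4 = 13.
Σw·x = 4·62 + 5·220 + 4·263 = 2400, so x̄ = 2400/13 ≈ 184.62.
184.6 vs midline 162 → right-heavy.

right-heavy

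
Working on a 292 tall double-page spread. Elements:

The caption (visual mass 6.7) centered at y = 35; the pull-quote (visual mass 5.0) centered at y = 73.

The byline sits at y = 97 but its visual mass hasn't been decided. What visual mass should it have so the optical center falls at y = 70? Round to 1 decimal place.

Fixed elements: Σw = 6.7 + 5.0 = 11.7, Σw·y = 6.7·35 + 5.0·73 = 599.5.
Balance at y = 70 requires (599.5 + w·97) / (11.7 + w) = 70.
Rearranging, w·(97 − 70) = 70·11.7 − 599.5 = 219.5, so w ≈ 219.5/27 = 8.13.

w ≈ 8.1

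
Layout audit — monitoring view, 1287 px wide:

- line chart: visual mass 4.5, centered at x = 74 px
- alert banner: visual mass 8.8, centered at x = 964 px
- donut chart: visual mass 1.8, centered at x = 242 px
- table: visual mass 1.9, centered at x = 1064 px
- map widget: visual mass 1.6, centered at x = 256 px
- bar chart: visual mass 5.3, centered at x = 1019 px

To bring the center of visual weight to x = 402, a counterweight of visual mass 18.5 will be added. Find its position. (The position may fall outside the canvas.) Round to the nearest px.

x ≈ -2

With the counterweight, Σw becomes 4.5 + 8.8 + 1.8 + 1.9 + 1.6 + 5.3 + 18.5 = 42.4.
x: target moment 42.4×402 = 17044.8; current 4.5·74 + 8.8·964 + 1.8·242 + 1.9·1064 + 1.6·256 + 5.3·1019 = 17083.7; the counterweight supplies -38.9, so x = -38.9/18.5 ≈ -2.10.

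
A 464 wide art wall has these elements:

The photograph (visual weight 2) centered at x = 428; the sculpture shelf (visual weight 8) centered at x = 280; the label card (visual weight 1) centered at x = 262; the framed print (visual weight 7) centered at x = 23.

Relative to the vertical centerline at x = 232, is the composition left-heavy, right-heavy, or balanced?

left-heavy

Total weight = 2 + 8 + 1 + 7 = 18.
Σw·x = 2·428 + 8·280 + 1·262 + 7·23 = 3519, so x̄ = 3519/18 ≈ 195.50.
Since 195.5 is left of 232, the composition reads left-heavy.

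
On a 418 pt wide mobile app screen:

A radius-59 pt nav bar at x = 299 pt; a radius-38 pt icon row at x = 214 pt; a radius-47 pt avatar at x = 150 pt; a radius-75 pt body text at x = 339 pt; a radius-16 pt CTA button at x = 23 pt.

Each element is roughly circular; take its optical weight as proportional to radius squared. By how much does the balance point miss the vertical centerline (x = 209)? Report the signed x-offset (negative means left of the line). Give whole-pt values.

r² weights: nav bar 59² = 3481, icon row 38² = 1444, avatar 47² = 2209, body text 75² = 5625, CTA button 16² = 256. Total = 13015.
x: (3481·299 + 1444·214 + 2209·150 + 5625·339 + 256·23) / 13015 = 3593948 / 13015 ≈ 276.14
Against x = 209, that's 276.14 − 209 = 67.14.

≈ 67 pt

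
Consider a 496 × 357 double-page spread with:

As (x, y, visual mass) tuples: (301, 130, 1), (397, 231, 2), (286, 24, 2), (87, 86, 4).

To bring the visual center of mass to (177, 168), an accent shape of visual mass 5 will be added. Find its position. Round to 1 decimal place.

With the accent shape, Σw becomes 1 + 2 + 2 + 4 + 5 = 14.
x: need Σw·x = 14·177 = 2478. Existing = 1·301 + 2·397 + 2·286 + 4·87 = 2015. Remainder 463 / 5 ≈ 92.60.
y: need Σw·y = 14·168 = 2352. Existing = 1·130 + 2·231 + 2·24 + 4·86 = 984. Remainder 1368 / 5 ≈ 273.60.

(92.6, 273.6)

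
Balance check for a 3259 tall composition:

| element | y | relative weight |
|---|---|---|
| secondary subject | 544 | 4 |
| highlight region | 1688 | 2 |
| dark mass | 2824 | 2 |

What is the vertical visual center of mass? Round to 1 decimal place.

y ≈ 1400.0

Total weight = 4 + 2 + 2 = 8.
y-moment: 4·544 + 2·1688 + 2·2824 = 11200; centroid 11200/8 ≈ 1400.00.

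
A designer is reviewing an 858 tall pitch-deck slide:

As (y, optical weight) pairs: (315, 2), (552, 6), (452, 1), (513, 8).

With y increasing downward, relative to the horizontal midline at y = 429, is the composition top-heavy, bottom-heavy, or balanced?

bottom-heavy

Weights sum to 2 + 6 + 1 + 8 = 17.
y-moment: 2·315 + 6·552 + 1·452 + 8·513 = 8498; centroid 8498/17 ≈ 499.88.
499.9 vs midline 429 → bottom-heavy.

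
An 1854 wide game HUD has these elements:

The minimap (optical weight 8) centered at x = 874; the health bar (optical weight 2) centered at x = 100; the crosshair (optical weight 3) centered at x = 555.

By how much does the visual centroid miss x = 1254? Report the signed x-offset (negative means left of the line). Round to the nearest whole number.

≈ -573

Weights sum to 8 + 2 + 3 = 13.
x-moment: 8·874 + 2·100 + 3·555 = 8857; centroid 8857/13 ≈ 681.31.
Offset from x = 1254: 681.31 − 1254 ≈ -572.69.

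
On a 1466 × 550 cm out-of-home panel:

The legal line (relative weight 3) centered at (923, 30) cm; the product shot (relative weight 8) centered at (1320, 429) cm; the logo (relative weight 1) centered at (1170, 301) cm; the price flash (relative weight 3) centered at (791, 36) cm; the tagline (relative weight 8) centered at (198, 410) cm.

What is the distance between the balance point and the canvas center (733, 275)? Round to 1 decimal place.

Weights sum to 3 + 8 + 1 + 3 + 8 = 23.
x-moment: 3·923 + 8·1320 + 1·1170 + 3·791 + 8·198 = 18456; centroid 18456/23 ≈ 802.43.
y-moment: 3·30 + 8·429 + 1·301 + 3·36 + 8·410 = 7211; centroid 7211/23 ≈ 313.52.
From (733, 275): dx = 69.43, dy = 38.52, so the distance is √(dx²+dy²) ≈ 79.40.

≈ 79.4 cm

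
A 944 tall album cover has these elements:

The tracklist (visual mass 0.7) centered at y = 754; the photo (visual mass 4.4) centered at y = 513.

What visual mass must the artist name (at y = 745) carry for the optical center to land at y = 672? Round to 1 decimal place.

w ≈ 8.8

Known weights sum to 0.7 + 4.4 = 5.1; their moment is 0.7·754 + 4.4·513 = 2785.0.
Balance at y = 672 requires (2785.0 + w·745) / (5.1 + w) = 672.
So w = (672·5.1 − 2785.0)/(745 − 672) = 642.2/73 ≈ 8.80.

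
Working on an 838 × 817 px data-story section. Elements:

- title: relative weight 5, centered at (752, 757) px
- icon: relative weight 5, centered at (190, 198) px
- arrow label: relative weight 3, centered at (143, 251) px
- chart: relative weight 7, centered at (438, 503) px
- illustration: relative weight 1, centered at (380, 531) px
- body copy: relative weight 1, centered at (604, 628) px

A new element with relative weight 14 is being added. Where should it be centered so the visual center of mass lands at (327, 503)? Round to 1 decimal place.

After adding the new element, total weight = 5 + 5 + 3 + 7 + 1 + 1 + 14 = 36.
x: need Σw·x = 36·327 = 11772. Existing = 5·752 + 5·190 + 3·143 + 7·438 + 1·380 + 1·604 = 9189. Remainder 2583 / 14 ≈ 184.50.
y: need Σw·y = 36·503 = 18108. Existing = 5·757 + 5·198 + 3·251 + 7·503 + 1·531 + 1·628 = 10208. Remainder 7900 / 14 ≈ 564.29.

(184.5, 564.3)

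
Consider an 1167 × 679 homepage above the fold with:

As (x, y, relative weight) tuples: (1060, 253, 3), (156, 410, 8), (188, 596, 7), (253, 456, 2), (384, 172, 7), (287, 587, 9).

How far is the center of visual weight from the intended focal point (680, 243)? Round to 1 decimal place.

≈ 407.3

Σw = 3 + 8 + 7 + 2 + 7 + 9 = 36.
Σw·x = 11521; x̄ = 11521/36 ≈ 320.03.
Σw·y = 15610; ȳ = 15610/36 ≈ 433.61.
From (680, 243): dx = -359.97, dy = 190.61, so the distance is √(dx²+dy²) ≈ 407.32.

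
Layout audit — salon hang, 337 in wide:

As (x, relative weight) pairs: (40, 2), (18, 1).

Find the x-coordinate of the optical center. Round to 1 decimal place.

x ≈ 32.7

Weights sum to 2 + 1 = 3.
Σw·x = 2·40 + 1·18 = 98, so x̄ = 98/3 ≈ 32.67.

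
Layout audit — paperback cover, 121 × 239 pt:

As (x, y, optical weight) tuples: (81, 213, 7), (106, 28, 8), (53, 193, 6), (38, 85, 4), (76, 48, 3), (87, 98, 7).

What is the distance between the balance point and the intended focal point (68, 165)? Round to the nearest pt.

Total weight = 7 + 8 + 6 + 4 + 3 + 7 = 35.
x-moment: 7·81 + 8·106 + 6·53 + 4·38 + 3·76 + 7·87 = 2722; centroid 2722/35 ≈ 77.77.
y-moment: 7·213 + 8·28 + 6·193 + 4·85 + 3·48 + 7·98 = 4043; centroid 4043/35 ≈ 115.51.
From (68, 165): dx = 9.77, dy = -49.49, so the distance is √(dx²+dy²) ≈ 50.44.

≈ 50 pt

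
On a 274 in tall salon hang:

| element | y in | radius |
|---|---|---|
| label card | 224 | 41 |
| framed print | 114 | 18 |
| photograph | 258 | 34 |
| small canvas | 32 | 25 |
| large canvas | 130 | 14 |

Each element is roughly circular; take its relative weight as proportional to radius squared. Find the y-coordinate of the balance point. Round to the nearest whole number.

y ≈ 190

r² weights: label card 41² = 1681, framed print 18² = 324, photograph 34² = 1156, small canvas 25² = 625, large canvas 14² = 196. Total = 3982.
y-moment: 1681·224 + 324·114 + 1156·258 + 625·32 + 196·130 = 757208; centroid 757208/3982 ≈ 190.16.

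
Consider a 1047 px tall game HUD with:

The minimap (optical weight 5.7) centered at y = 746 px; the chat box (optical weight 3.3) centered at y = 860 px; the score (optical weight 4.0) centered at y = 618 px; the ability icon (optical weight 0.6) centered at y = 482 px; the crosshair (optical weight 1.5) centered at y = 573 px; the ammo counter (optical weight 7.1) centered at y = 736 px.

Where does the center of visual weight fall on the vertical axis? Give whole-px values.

y ≈ 718

Weights sum to 5.7 + 3.3 + 4.0 + 0.6 + 1.5 + 7.1 = 22.2.
y-moment: 5.7·746 + 3.3·860 + 4.0·618 + 0.6·482 + 1.5·573 + 7.1·736 = 15936.5; centroid 15936.5/22.2 ≈ 717.86.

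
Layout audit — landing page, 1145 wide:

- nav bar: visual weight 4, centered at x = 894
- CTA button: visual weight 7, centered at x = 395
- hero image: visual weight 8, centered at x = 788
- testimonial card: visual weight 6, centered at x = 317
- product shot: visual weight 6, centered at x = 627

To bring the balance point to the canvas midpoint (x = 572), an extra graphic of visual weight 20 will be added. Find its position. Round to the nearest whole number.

x ≈ 543

With the extra graphic, Σw becomes 4 + 7 + 8 + 6 + 6 + 20 = 51.
x: target moment 51×572 = 29172; current 4·894 + 7·395 + 8·788 + 6·317 + 6·627 = 18309; the extra graphic supplies 10863, so x = 10863/20 ≈ 543.15.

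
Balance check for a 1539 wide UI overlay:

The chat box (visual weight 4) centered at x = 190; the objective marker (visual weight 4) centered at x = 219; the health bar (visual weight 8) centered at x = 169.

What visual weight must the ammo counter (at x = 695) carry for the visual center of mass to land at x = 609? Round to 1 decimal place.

w ≈ 78.6

Existing Σw = 16 (4 + 4 + 8); existing moment 4·190 + 4·219 + 8·169 = 2988.
For the centroid to hit 609: (2988 + w·695) / (16 + w) = 609.
So w = (609·16 − 2988)/(695 − 609) = 6756/86 ≈ 78.56.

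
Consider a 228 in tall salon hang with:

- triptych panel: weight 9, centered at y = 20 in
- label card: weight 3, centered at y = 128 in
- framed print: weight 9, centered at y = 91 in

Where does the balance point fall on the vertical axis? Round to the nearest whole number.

y ≈ 66

Weights sum to 9 + 3 + 9 = 21.
y: (9·20 + 3·128 + 9·91) / 21 = 1383 / 21 ≈ 65.86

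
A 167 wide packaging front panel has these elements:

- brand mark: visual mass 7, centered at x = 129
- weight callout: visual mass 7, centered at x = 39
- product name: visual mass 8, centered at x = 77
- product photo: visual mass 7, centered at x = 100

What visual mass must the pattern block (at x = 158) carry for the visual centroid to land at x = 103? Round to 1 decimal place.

Known weights sum to 7 + 7 + 8 + 7 = 29; their moment is 7·129 + 7·39 + 8·77 + 7·100 = 2492.
Set Σw·x/Σw = 103: (2492 + 158w) = 103·(29 + w).
So w = (103·29 − 2492)/(158 − 103) = 495/55 ≈ 9.00.

w ≈ 9.0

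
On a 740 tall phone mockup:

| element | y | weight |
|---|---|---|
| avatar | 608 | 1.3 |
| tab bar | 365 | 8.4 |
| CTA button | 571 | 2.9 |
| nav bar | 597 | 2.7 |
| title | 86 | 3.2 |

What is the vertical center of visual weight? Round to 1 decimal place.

Total weight = 1.3 + 8.4 + 2.9 + 2.7 + 3.2 = 18.5.
y: (1.3·608 + 8.4·365 + 2.9·571 + 2.7·597 + 3.2·86) / 18.5 = 7399.4 / 18.5 ≈ 399.97

y ≈ 400.0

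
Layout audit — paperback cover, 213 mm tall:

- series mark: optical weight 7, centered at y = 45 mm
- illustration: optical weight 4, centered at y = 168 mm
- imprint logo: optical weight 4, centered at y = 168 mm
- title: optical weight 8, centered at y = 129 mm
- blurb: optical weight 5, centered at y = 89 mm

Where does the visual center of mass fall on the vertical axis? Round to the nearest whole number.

y ≈ 112

Total weight = 7 + 4 + 4 + 8 + 5 = 28.
y: (7·45 + 4·168 + 4·168 + 8·129 + 5·89) / 28 = 3136 / 28 ≈ 112.00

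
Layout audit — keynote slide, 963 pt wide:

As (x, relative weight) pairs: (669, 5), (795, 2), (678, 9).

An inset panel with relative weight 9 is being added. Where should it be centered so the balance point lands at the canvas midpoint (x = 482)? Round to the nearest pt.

After adding the inset panel, total weight = 5 + 2 + 9 + 9 = 25.
x: need Σw·x = 25·482 = 12050. Existing = 5·669 + 2·795 + 9·678 = 11037. Remainder 1013 / 9 ≈ 112.56.

x ≈ 113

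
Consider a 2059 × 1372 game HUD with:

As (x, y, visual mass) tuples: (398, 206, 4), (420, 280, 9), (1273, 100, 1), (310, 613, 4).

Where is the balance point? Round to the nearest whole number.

Σw = 4 + 9 + 1 + 4 = 18.
x: (4·398 + 9·420 + 1·1273 + 4·310) / 18 = 7885 / 18 ≈ 438.06
y: (4·206 + 9·280 + 1·100 + 4·613) / 18 = 5896 / 18 ≈ 327.56

(438, 328)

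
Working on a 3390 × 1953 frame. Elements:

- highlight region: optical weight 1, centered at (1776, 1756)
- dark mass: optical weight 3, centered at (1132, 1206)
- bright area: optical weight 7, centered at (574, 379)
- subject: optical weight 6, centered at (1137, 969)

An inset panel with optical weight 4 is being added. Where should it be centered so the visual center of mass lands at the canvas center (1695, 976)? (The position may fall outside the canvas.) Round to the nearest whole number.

(4896, 1664)

With the inset panel, Σw becomes 1 + 3 + 7 + 6 + 4 = 21.
Along x: (16012 + 4·x) / 21 = 1695 (existing moment 1·1776 + 3·1132 + 7·574 + 6·1137 = 16012) ⇒ x = (35595 − 16012) / 4 ≈ 4895.75.
Along y: (13841 + 4·y) / 21 = 976 (existing moment 1·1756 + 3·1206 + 7·379 + 6·969 = 13841) ⇒ y = (20496 − 13841) / 4 ≈ 1663.75.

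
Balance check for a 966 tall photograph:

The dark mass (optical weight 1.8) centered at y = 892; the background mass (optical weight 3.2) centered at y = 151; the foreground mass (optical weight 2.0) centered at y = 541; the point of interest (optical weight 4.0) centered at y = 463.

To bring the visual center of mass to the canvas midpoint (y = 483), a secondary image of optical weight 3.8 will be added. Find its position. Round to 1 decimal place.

y ≈ 559.4

New total weight: (1.8 + 3.2 + 2.0 + 4.0) + 3.8 = 14.8.
y: need Σw·y = 14.8·483 = 7148.4. Existing = 1.8·892 + 3.2·151 + 2.0·541 + 4.0·463 = 5022.8. Remainder 2125.6 / 3.8 ≈ 559.37.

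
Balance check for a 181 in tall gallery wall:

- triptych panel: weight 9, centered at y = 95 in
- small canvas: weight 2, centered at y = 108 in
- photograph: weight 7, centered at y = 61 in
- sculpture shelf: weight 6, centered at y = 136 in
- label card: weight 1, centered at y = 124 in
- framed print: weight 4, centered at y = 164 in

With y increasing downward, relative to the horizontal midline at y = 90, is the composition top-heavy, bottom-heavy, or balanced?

bottom-heavy

Σw = 9 + 2 + 7 + 6 + 1 + 4 = 29.
Σw·y = 3094; ȳ = 3094/29 ≈ 106.69.
Since 106.7 is below (larger y than) 90, the composition reads bottom-heavy.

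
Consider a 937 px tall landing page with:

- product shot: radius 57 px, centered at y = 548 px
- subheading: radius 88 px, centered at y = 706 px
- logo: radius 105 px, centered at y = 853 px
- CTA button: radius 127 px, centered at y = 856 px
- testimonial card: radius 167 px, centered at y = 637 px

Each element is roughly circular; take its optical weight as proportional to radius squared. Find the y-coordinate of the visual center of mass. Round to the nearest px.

Weights ∝ r²: product shot 57² = 3249, subheading 88² = 7744, logo 105² = 11025, CTA button 127² = 16129, testimonial card 167² = 27889; Σw = 66036.
y: (3249·548 + 7744·706 + 11025·853 + 16129·856 + 27889·637) / 66036 = 48223758 / 66036 ≈ 730.26

y ≈ 730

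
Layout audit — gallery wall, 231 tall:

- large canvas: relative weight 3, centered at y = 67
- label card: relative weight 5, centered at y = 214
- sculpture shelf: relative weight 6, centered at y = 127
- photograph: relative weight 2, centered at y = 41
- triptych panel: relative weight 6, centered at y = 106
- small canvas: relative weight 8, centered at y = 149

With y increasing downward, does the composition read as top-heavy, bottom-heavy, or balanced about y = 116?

Weights sum to 3 + 5 + 6 + 2 + 6 + 8 = 30.
y: moment 3943 / weight 30 ≈ 131.43
131.4 vs midline 116 → bottom-heavy.

bottom-heavy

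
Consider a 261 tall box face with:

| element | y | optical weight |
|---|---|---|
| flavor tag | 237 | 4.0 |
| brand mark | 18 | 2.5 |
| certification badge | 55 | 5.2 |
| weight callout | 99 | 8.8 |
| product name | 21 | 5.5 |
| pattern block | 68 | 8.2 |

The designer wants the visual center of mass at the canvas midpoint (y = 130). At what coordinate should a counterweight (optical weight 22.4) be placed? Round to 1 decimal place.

y ≈ 202.4

With the counterweight, Σw becomes 4.0 + 2.5 + 5.2 + 8.8 + 5.5 + 8.2 + 22.4 = 56.6.
y: need Σw·y = 56.6·130 = 7358.0. Existing = 4.0·237 + 2.5·18 + 5.2·55 + 8.8·99 + 5.5·21 + 8.2·68 = 2823.3. Remainder 4534.7 / 22.4 ≈ 202.44.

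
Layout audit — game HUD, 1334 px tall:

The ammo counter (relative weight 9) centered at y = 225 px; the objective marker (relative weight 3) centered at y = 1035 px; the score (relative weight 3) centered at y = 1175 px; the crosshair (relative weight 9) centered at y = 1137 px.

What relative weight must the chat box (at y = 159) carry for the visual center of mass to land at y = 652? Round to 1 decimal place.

Existing Σw = 24 (9 + 3 + 3 + 9); existing moment 9·225 + 3·1035 + 3·1175 + 9·1137 = 18888.
For the centroid to hit 652: (18888 + w·159) / (24 + w) = 652.
So w = (652·24 − 18888)/(159 − 652) = -3240/-493 ≈ 6.57.

w ≈ 6.6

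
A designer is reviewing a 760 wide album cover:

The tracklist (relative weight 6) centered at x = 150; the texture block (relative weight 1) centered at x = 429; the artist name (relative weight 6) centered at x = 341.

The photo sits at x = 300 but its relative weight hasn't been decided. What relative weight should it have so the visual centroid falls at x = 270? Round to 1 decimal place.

w ≈ 4.5

Fixed elements: Σw = 6 + 1 + 6 = 13, Σw·x = 6·150 + 1·429 + 6·341 = 3375.
Balance at x = 270 requires (3375 + w·300) / (13 + w) = 270.
Rearranging, w·(300 − 270) = 270·13 − 3375 = 135, so w ≈ 135/30 = 4.50.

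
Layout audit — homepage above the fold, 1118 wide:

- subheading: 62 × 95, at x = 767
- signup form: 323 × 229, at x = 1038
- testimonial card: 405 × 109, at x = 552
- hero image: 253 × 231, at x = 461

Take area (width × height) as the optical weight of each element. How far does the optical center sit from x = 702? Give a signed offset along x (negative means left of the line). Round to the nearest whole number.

Areas → weights: subheading 62·95 = 5890, signup form 323·229 = 73967, testimonial card 405·109 = 44145, hero image 253·231 = 58443; Σw = 182445.
x: (5890·767 + 73967·1038 + 44145·552 + 58443·461) / 182445 = 132605639 / 182445 ≈ 726.83
Against x = 702, that's 726.83 − 702 = 24.83.

≈ 25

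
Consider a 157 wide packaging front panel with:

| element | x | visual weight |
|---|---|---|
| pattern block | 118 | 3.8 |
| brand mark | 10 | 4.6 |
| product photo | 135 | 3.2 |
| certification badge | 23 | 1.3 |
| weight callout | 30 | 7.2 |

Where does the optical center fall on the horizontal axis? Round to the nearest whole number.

Weights sum to 3.8 + 4.6 + 3.2 + 1.3 + 7.2 = 20.1.
x-moment: 3.8·118 + 4.6·10 + 3.2·135 + 1.3·23 + 7.2·30 = 1172.3; centroid 1172.3/20.1 ≈ 58.32.

x ≈ 58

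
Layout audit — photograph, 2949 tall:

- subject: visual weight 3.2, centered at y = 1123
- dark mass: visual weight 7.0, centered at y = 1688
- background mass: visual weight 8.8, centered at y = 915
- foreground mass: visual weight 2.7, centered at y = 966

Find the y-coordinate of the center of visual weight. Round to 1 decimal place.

y ≈ 1201.4

Total weight = 3.2 + 7.0 + 8.8 + 2.7 = 21.7.
y-moment: 3.2·1123 + 7.0·1688 + 8.8·915 + 2.7·966 = 26069.8; centroid 26069.8/21.7 ≈ 1201.37.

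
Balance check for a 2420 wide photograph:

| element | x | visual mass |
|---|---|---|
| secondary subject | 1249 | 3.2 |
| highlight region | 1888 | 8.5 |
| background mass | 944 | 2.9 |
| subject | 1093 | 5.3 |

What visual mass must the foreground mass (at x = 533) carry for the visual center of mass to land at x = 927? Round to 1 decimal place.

w ≈ 25.7

Fixed elements: Σw = 3.2 + 8.5 + 2.9 + 5.3 = 19.9, Σw·x = 3.2·1249 + 8.5·1888 + 2.9·944 + 5.3·1093 = 28575.3.
Balance at x = 927 requires (28575.3 + w·533) / (19.9 + w) = 927.
So w = (927·19.9 − 28575.3)/(533 − 927) = -10128.0/-394 ≈ 25.71.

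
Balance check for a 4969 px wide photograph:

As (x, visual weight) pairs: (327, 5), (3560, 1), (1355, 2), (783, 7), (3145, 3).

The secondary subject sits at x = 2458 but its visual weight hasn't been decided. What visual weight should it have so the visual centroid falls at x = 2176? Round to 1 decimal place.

Known weights sum to 5 + 1 + 2 + 7 + 3 = 18; their moment is 5·327 + 1·3560 + 2·1355 + 7·783 + 3·3145 = 22821.
Set Σw·x/Σw = 2176: (22821 + 2458w) = 2176·(18 + w).
Rearranging, w·(2458 − 2176) = 2176·18 − 22821 = 16347, so w ≈ 16347/282 = 57.97.

w ≈ 58.0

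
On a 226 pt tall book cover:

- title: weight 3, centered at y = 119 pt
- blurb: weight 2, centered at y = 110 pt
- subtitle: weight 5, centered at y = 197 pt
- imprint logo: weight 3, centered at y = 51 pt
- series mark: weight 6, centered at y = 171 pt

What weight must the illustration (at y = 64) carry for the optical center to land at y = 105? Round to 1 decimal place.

Fixed elements: Σw = 3 + 2 + 5 + 3 + 6 = 19, Σw·y = 3·119 + 2·110 + 5·197 + 3·51 + 6·171 = 2741.
Set Σw·y/Σw = 105: (2741 + 64w) = 105·(19 + w).
Rearranging, w·(64 − 105) = 105·19 − 2741 = -746, so w ≈ -746/-41 = 18.20.

w ≈ 18.2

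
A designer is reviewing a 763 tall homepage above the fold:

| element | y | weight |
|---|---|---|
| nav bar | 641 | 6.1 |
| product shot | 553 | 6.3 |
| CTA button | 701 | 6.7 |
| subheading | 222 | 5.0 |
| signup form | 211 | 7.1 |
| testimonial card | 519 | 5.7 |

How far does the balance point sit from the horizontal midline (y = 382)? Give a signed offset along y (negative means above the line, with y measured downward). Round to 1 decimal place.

Total weight = 6.1 + 6.3 + 6.7 + 5.0 + 7.1 + 5.7 = 36.9.
y: moment 17657.1 / weight 36.9 ≈ 478.51
Difference: 478.51 − 382 ≈ 96.51.

≈ 96.5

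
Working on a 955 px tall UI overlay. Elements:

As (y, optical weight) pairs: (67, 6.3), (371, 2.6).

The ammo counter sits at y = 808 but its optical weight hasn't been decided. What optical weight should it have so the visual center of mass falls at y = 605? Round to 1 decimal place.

Known weights sum to 6.3 + 2.6 = 8.9; their moment is 6.3·67 + 2.6·371 = 1386.7.
Set Σw·y/Σw = 605: (1386.7 + 808w) = 605·(8.9 + w).
Rearranging, w·(808 − 605) = 605·8.9 − 1386.7 = 3997.8, so w ≈ 3997.8/203 = 19.69.

w ≈ 19.7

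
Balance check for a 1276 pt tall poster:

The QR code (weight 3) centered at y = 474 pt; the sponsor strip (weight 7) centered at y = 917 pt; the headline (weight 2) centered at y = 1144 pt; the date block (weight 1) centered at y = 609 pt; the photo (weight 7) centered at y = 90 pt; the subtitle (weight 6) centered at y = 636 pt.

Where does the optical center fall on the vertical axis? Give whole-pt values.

y ≈ 584

Total weight = 3 + 7 + 2 + 1 + 7 + 6 = 26.
y: moment 15184 / weight 26 ≈ 584.00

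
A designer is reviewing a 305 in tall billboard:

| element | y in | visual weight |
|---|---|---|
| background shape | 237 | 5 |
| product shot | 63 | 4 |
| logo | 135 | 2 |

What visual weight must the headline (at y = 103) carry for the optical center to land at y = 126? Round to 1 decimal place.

w ≈ 14.0

Existing Σw = 11 (5 + 4 + 2); existing moment 5·237 + 4·63 + 2·135 = 1707.
Balance at y = 126 requires (1707 + w·103) / (11 + w) = 126.
Solving: w = (126·11 − 1707) / (103 − 126) = -321 / -23 ≈ 13.96.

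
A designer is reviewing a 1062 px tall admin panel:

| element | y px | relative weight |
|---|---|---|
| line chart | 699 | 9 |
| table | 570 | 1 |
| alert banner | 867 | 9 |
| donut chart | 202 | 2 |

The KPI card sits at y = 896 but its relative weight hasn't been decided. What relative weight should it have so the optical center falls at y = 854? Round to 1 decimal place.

Known weights sum to 9 + 1 + 9 + 2 = 21; their moment is 9·699 + 1·570 + 9·867 + 2·202 = 15068.
For the centroid to hit 854: (15068 + w·896) / (21 + w) = 854.
So w = (854·21 − 15068)/(896 − 854) = 2866/42 ≈ 68.24.

w ≈ 68.2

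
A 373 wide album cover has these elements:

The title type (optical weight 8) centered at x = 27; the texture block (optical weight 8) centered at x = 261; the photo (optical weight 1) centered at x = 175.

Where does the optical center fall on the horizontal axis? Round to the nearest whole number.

x ≈ 146

Σw = 8 + 8 + 1 = 17.
x-moment: 8·27 + 8·261 + 1·175 = 2479; centroid 2479/17 ≈ 145.82.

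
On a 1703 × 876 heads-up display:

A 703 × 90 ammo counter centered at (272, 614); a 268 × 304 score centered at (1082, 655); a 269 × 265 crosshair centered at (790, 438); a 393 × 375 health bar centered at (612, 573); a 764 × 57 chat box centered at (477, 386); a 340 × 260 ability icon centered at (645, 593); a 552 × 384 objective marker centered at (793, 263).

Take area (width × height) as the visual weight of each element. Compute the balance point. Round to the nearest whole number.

(704, 471)

Areas → weights: ammo counter 703·90 = 63270, score 268·304 = 81472, crosshair 269·265 = 71285, health bar 393·375 = 147375, chat box 764·57 = 43548, ability icon 340·260 = 88400, objective marker 552·384 = 211968; Σw = 707318.
x: moment 497751814 / weight 707318 ≈ 703.72
y: moment 332858957 / weight 707318 ≈ 470.59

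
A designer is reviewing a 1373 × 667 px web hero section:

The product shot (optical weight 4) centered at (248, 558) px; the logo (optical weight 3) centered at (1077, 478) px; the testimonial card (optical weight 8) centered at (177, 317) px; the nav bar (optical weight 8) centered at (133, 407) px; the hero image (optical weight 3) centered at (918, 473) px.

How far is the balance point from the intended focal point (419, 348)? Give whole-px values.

≈ 89 px

Σw = 4 + 3 + 8 + 8 + 3 = 26.
x-moment: 4·248 + 3·1077 + 8·177 + 8·133 + 3·918 = 9457; centroid 9457/26 ≈ 363.73.
y-moment: 4·558 + 3·478 + 8·317 + 8·407 + 3·473 = 10877; centroid 10877/26 ≈ 418.35.
Relative to (419, 348): Δ = (-55.27, 70.35); |Δ| = √(-55.27² + 70.35²) ≈ 89.46.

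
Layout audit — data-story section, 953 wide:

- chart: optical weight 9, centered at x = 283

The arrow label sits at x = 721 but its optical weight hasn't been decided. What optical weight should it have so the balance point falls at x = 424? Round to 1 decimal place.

w ≈ 4.3

Known: weight 9 with moment 9·283 = 2547.
Set Σw·x/Σw = 424: (2547 + 721w) = 424·(9 + w).
Rearranging, w·(721 − 424) = 424·9 − 2547 = 1269, so w ≈ 1269/297 = 4.27.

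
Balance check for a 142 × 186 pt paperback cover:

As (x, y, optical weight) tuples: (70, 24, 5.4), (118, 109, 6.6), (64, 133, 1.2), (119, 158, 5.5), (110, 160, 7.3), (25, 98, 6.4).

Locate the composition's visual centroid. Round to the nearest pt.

Total weight = 5.4 + 6.6 + 1.2 + 5.5 + 7.3 + 6.4 = 32.4.
x: (5.4·70 + 6.6·118 + 1.2·64 + 5.5·119 + 7.3·110 + 6.4·25) / 32.4 = 2851.1 / 32.4 ≈ 88.00
y: (5.4·24 + 6.6·109 + 1.2·133 + 5.5·158 + 7.3·160 + 6.4·98) / 32.4 = 3672.8 / 32.4 ≈ 113.36

(88, 113)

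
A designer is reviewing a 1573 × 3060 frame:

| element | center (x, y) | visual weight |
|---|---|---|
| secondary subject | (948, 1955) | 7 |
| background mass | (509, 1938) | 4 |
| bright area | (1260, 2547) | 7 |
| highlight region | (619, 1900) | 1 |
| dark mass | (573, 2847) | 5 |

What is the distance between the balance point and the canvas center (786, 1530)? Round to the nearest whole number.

Weights sum to 7 + 4 + 7 + 1 + 5 = 24.
x: (7·948 + 4·509 + 7·1260 + 1·619 + 5·573) / 24 = 20976 / 24 ≈ 874.00
y: (7·1955 + 4·1938 + 7·2547 + 1·1900 + 5·2847) / 24 = 55401 / 24 ≈ 2308.38
Offset from (786, 1530): Δx ≈ 88.00, Δy ≈ 778.38; distance = √(Δx² + Δy²) ≈ 783.33.

≈ 783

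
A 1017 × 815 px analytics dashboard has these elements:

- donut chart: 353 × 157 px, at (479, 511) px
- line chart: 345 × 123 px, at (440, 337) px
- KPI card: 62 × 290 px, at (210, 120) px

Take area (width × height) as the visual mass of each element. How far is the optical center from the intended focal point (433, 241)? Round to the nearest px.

≈ 146 px

Areas: donut chart 353·157 = 55421, line chart 345·123 = 42435, KPI card 62·290 = 17980. Total weight = 115836.
x-moment: 55421·479 + 42435·440 + 17980·210 = 48993859; centroid 48993859/115836 ≈ 422.96.
y-moment: 55421·511 + 42435·337 + 17980·120 = 44778326; centroid 44778326/115836 ≈ 386.57.
Offset from (433, 241): Δx ≈ -10.04, Δy ≈ 145.57; distance = √(Δx² + Δy²) ≈ 145.91.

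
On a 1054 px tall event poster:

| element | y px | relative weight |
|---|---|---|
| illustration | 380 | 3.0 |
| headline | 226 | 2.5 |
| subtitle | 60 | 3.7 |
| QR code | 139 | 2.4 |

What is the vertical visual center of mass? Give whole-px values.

y ≈ 195

Weights sum to 3.0 + 2.5 + 3.7 + 2.4 = 11.6.
y: (3.0·380 + 2.5·226 + 3.7·60 + 2.4·139) / 11.6 = 2260.6 / 11.6 ≈ 194.88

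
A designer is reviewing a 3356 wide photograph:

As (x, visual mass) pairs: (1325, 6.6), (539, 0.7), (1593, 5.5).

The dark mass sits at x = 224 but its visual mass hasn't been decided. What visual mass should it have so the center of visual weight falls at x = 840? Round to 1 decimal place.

Known weights sum to 6.6 + 0.7 + 5.5 = 12.8; their moment is 6.6·1325 + 0.7·539 + 5.5·1593 = 17883.8.
Set Σw·x/Σw = 840: (17883.8 + 224w) = 840·(12.8 + w).
Solving: w = (840·12.8 − 17883.8) / (224 − 840) = -7131.8 / -616 ≈ 11.58.

w ≈ 11.6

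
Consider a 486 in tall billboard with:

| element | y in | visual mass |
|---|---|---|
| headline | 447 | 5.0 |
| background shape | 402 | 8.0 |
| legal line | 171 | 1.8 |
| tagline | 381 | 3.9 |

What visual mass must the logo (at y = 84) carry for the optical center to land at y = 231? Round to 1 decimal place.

w ≈ 19.9

Existing Σw = 18.7 (5.0 + 8.0 + 1.8 + 3.9); existing moment 5.0·447 + 8.0·402 + 1.8·171 + 3.9·381 = 7244.7.
Balance at y = 231 requires (7244.7 + w·84) / (18.7 + w) = 231.
Rearranging, w·(84 − 231) = 231·18.7 − 7244.7 = -2925.0, so w ≈ -2925.0/-147 = 19.90.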